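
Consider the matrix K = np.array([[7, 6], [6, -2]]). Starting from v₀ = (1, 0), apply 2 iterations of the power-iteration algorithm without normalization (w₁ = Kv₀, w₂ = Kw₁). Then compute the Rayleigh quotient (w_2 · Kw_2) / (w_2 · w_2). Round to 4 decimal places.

w1 = Kv₀ = (7, 6)
w2 = Kw1 = (85, 30)
Kw2 = (775, 450)
w2·Kw2 = 85·775 + 30·450 = 79375; w2·w2 = 85·85 + 30·30 = 8125
λ ≈ 79375/8125 = 9.7692

9.7692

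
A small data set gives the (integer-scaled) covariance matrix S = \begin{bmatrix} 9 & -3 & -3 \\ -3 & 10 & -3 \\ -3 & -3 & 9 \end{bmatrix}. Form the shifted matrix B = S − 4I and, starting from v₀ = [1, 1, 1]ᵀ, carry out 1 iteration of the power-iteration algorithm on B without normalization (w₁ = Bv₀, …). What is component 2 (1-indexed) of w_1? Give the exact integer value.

B = S − 4I has rows (5, -3, -3); (-3, 6, -3); (-3, -3, 5)
w1 = Bv₀ = (5·1 + (-3)·1 + (-3)·1; (-3)·1 + 6·1 + (-3)·1; (-3)·1 + (-3)·1 + 5·1) = (-1, 0, -1)
Requested component of w1: 0

0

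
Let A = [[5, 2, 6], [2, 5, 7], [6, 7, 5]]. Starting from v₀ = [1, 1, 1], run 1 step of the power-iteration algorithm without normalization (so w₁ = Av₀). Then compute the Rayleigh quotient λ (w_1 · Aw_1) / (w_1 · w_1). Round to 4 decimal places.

w1 = Av₀ = (5·1 + 2·1 + 6·1; 2·1 + 5·1 + 7·1; 6·1 + 7·1 + 5·1) = (13, 14, 18)
Aw1 = (201, 222, 266)
w1·Aw1 = 13·201 + 14·222 + 18·266 = 10509; w1·w1 = 13·13 + 14·14 + 18·18 = 689
λ ≈ 10509/689 = 15.2525

λ ≈ 15.2525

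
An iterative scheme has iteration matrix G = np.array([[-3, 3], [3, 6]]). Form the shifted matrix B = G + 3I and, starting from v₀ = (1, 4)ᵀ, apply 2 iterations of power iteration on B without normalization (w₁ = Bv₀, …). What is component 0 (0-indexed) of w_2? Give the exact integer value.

B = G + 3I has rows (0, 3); (3, 9)
w1 = Bv₀ = (12, 39)
w2 = Bw1 = (117, 387)
Requested component of w2: 117

117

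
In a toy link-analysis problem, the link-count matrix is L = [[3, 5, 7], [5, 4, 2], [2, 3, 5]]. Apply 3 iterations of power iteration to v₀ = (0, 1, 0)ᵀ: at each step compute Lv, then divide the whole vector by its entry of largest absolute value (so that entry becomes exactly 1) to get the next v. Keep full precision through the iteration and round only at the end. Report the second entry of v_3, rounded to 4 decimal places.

0.8187

Lv0 = (5.00000, 4.00000, 3.00000); divide by 5.00000 → v1 = (1.00000, 0.80000, 0.60000)
Lv1 = (11.20000, 9.40000, 7.40000); divide by 11.20000 → v2 = (1.00000, 0.83929, 0.66071)
Lv2 = (11.82143, 9.67857, 7.82143); divide by 11.82143 → v3 = (1.00000, 0.81873, 0.66163)
Requested entry of v3: 542/662 = 0.8187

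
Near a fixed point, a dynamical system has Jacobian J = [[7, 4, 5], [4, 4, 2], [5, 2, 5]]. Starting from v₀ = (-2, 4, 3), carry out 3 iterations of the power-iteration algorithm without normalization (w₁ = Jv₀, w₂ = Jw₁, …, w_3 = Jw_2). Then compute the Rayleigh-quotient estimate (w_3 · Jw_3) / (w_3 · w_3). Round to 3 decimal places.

w1 = Jv₀ = (17, 14, 13)
w2 = Jw1 = (240, 150, 178)
w3 = Jw2 = (3170, 1916, 2390)
Jw3 = (41804, 25124, 31632)
w3·Jw3 = 3170·41804 + 1916·25124 + 2390·31632 = 256256744; w3·w3 = 3170·3170 + 1916·1916 + 2390·2390 = 19432056
λ ≈ 256256744/19432056 = 13.187

λ ≈ 13.187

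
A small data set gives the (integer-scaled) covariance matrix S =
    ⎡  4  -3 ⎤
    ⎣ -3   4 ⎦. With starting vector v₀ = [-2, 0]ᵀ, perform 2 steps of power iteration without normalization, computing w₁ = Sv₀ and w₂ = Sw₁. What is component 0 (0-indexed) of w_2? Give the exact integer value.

w1 = Sv₀ = (4·(-2) + (-3)·0; (-3)·(-2) + 4·0) = (-8, 6)
w2 = Sw1 = (4·(-8) + (-3)·6; (-3)·(-8) + 4·6) = (-50, 48)
The requested component of w2 is -50.

-50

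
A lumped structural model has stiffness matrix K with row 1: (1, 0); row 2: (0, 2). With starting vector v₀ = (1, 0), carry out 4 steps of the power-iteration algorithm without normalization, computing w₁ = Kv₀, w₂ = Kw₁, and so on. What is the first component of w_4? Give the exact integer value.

1

w1 = Kv₀ = (1, 0)
w2 = Kw1 = (1, 0)
w3 = Kw2 = (1, 0)
w4 = Kw3 = (1, 0)
The requested component of w4 is 1.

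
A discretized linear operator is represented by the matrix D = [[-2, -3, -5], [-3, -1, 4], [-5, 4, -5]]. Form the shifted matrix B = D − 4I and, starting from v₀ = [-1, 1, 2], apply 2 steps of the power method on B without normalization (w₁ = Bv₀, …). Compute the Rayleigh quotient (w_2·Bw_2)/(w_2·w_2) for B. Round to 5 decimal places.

-13.01679

B = D − 4I has rows (-6, -3, -5); (-3, -5, 4); (-5, 4, -9)
w1 = Bv₀ = ((-6)·(-1) + (-3)·1 + (-5)·2; (-3)·(-1) + (-5)·1 + 4·2; (-5)·(-1) + 4·1 + (-9)·2) = (-7, 6, -9)
w2 = Bw1 = ((-6)·(-7) + (-3)·6 + (-5)·(-9); (-3)·(-7) + (-5)·6 + 4·(-9); (-5)·(-7) + 4·6 + (-9)·(-9)) = (69, -45, 140)
Bw2 = (-979, 578, -1785)
w2·Bw2 = -343461; w2·w2 = 26386; μ ≈ -343461/26386 = -13.01679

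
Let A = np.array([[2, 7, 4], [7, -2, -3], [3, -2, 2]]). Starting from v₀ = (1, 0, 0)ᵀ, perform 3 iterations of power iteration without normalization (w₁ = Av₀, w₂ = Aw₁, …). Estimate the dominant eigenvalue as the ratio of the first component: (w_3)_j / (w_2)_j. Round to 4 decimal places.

w1 = Av₀ = (2, 7, 3)
w2 = Aw1 = (65, -9, -2)
w3 = Aw2 = (59, 479, 209)
Ratio at component: 59 / 65 = 0.9077

λ ≈ 0.9077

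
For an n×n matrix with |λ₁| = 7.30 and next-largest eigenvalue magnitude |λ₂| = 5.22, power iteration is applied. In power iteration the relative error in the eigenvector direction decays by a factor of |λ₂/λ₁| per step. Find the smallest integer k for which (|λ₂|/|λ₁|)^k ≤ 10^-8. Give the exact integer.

|λ₂/λ₁| = 5.22/7.30 = 0.71507
Need k ≥ ln(10^-8) / ln(0.71507) = -18.4207 / -0.3354 ≈ 54.925
Smallest integer k satisfying the bound: 55

55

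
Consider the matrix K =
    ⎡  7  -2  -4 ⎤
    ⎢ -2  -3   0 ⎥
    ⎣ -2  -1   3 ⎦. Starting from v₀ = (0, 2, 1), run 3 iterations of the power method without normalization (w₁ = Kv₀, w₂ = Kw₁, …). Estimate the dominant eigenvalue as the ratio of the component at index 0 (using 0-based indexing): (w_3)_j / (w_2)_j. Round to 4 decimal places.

w1 = Kv₀ = (7·0 + (-2)·2 + (-4)·1; (-2)·0 + (-3)·2 + 0·1; (-2)·0 + (-1)·2 + 3·1) = (-8, -6, 1)
w2 = Kw1 = (7·(-8) + (-2)·(-6) + (-4)·1; (-2)·(-8) + (-3)·(-6) + 0·1; (-2)·(-8) + (-1)·(-6) + 3·1) = (-48, 34, 25)
w3 = Kw2 = (-504, -6, 137)
Ratio at component: -504 / -48 = 10.5000

10.5000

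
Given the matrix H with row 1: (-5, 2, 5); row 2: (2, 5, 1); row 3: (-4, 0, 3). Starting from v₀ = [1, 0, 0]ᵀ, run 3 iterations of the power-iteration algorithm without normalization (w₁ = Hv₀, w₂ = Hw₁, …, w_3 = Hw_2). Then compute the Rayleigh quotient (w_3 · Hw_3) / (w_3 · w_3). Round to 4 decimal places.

-1.3209

w1 = Hv₀ = (-5, 2, -4)
w2 = Hw1 = (9, -4, 8)
w3 = Hw2 = (-13, 6, -12)
Hw3 = (17, -8, 16)
w3·Hw3 = (-13)·17 + 6·(-8) + (-12)·16 = -461; w3·w3 = (-13)·(-13) + 6·6 + (-12)·(-12) = 349
λ ≈ -461/349 = -1.3209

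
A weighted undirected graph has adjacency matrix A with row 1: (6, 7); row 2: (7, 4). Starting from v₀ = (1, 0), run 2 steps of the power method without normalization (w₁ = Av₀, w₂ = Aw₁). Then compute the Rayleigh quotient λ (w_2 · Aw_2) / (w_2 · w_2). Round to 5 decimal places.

w1 = Av₀ = (6·1 + 7·0; 7·1 + 4·0) = (6, 7)
w2 = Aw1 = (6·6 + 7·7; 7·6 + 4·7) = (85, 70)
Aw2 = (1000, 875)
w2·Aw2 = 85·1000 + 70·875 = 146250; w2·w2 = 85·85 + 70·70 = 12125
λ ≈ 146250/12125 = 12.06186

12.06186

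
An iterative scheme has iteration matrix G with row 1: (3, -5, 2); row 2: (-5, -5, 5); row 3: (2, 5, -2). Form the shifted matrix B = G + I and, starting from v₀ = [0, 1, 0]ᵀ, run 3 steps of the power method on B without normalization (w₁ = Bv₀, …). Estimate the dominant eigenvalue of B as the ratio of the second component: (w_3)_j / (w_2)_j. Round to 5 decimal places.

B = G + I has rows (4, -5, 2); (-5, -4, 5); (2, 5, -1)
w1 = Bv₀ = (4·0 + (-5)·1 + 2·0; (-5)·0 + (-4)·1 + 5·0; 2·0 + 5·1 + (-1)·0) = (-5, -4, 5)
w2 = Bw1 = (4·(-5) + (-5)·(-4) + 2·5; (-5)·(-5) + (-4)·(-4) + 5·5; 2·(-5) + 5·(-4) + (-1)·5) = (10, 66, -35)
w3 = Bw2 = (-360, -489, 385)
Ratio: -489/66 = -7.40909

-7.40909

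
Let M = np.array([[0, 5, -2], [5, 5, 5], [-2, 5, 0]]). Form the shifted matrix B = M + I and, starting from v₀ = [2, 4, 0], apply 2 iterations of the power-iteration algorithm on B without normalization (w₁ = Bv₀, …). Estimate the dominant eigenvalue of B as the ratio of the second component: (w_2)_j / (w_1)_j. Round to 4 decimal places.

μ ≈ 11.5882

B = M + I has rows (1, 5, -2); (5, 6, 5); (-2, 5, 1)
w1 = Bv₀ = (1·2 + 5·4 + (-2)·0; 5·2 + 6·4 + 5·0; (-2)·2 + 5·4 + 1·0) = (22, 34, 16)
w2 = Bw1 = (1·22 + 5·34 + (-2)·16; 5·22 + 6·34 + 5·16; (-2)·22 + 5·34 + 1·16) = (160, 394, 142)
Ratio: 394/34 = 11.5882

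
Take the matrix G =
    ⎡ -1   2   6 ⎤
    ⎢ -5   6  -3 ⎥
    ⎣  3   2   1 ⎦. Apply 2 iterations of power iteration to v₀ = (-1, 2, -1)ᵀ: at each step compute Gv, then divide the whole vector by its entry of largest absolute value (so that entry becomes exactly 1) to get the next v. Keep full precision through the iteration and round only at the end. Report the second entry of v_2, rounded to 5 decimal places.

Gv0 = (-1.000000, 20.000000, 0.000000); divide by 20.000000 → v1 = (-0.050000, 1.000000, 0.000000)
Gv1 = (2.050000, 6.250000, 1.850000); divide by 6.250000 → v2 = (0.328000, 1.000000, 0.296000)
Requested entry of v2: 125/125 = 1.00000

1.00000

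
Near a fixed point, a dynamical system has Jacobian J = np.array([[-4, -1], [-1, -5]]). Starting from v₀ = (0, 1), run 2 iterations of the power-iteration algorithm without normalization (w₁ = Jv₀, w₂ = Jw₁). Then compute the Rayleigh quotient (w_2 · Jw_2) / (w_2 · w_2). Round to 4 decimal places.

λ ≈ -5.5112

w1 = Jv₀ = ((-4)·0 + (-1)·1; (-1)·0 + (-5)·1) = (-1, -5)
w2 = Jw1 = ((-4)·(-1) + (-1)·(-5); (-1)·(-1) + (-5)·(-5)) = (9, 26)
Jw2 = (-62, -139)
w2·Jw2 = 9·(-62) + 26·(-139) = -4172; w2·w2 = 9·9 + 26·26 = 757
λ ≈ -4172/757 = -5.5112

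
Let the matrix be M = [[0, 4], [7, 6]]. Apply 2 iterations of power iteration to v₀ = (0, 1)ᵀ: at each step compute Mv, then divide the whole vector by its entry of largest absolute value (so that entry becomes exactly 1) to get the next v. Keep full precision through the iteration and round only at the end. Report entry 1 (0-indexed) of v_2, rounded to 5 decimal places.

Mv0 = (4.000000, 6.000000); divide by 6.000000 → v1 = (0.666667, 1.000000)
Mv1 = (4.000000, 10.666667); divide by 10.666667 → v2 = (0.375000, 1.000000)
Requested entry of v2: 64/64 = 1.00000

1.00000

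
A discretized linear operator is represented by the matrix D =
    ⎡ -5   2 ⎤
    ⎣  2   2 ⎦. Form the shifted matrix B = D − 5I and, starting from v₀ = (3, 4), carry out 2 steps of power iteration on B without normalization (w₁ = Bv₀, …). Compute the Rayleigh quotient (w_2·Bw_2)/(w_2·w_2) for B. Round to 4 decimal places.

B = D − 5I has rows (-10, 2); (2, -3)
w1 = Bv₀ = (-22, -6)
w2 = Bw1 = (208, -26)
Bw2 = (-2132, 494)
w2·Bw2 = -456300; w2·w2 = 43940; μ ≈ -456300/43940 = -10.3846

μ ≈ -10.3846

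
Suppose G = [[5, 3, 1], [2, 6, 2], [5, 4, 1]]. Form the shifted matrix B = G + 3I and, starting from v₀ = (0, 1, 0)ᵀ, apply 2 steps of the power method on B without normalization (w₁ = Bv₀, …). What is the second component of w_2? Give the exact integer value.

B = G + 3I has rows (8, 3, 1); (2, 9, 2); (5, 4, 4)
w1 = Bv₀ = (8·0 + 3·1 + 1·0; 2·0 + 9·1 + 2·0; 5·0 + 4·1 + 4·0) = (3, 9, 4)
w2 = Bw1 = (8·3 + 3·9 + 1·4; 2·3 + 9·9 + 2·4; 5·3 + 4·9 + 4·4) = (55, 95, 67)
Requested component of w2: 95

95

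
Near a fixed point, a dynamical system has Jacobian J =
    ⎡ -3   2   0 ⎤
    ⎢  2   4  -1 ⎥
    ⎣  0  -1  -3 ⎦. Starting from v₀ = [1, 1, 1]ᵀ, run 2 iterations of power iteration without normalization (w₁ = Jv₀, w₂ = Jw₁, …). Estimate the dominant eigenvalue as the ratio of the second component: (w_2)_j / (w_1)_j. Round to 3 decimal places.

λ ≈ 4.400

w1 = Jv₀ = ((-3)·1 + 2·1 + 0·1; 2·1 + 4·1 + (-1)·1; 0·1 + (-1)·1 + (-3)·1) = (-1, 5, -4)
w2 = Jw1 = ((-3)·(-1) + 2·5 + 0·(-4); 2·(-1) + 4·5 + (-1)·(-4); 0·(-1) + (-1)·5 + (-3)·(-4)) = (13, 22, 7)
Ratio at component: 22 / 5 = 4.400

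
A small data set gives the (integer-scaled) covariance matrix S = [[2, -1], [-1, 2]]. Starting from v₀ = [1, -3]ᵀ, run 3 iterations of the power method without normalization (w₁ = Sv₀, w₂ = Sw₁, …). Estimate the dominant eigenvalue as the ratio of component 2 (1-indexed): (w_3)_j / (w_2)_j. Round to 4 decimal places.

λ ≈ 2.8947

w1 = Sv₀ = (5, -7)
w2 = Sw1 = (17, -19)
w3 = Sw2 = (53, -55)
Ratio at component: -55 / -19 = 2.8947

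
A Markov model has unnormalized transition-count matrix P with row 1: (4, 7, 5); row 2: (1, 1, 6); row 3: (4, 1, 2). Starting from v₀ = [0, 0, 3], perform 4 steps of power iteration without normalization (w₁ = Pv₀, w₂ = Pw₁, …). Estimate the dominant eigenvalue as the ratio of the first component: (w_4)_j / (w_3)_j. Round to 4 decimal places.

λ ≈ 10.3105

w1 = Pv₀ = (4·0 + 7·0 + 5·3; 1·0 + 1·0 + 6·3; 4·0 + 1·0 + 2·3) = (15, 18, 6)
w2 = Pw1 = (4·15 + 7·18 + 5·6; 1·15 + 1·18 + 6·6; 4·15 + 1·18 + 2·6) = (216, 69, 90)
w3 = Pw2 = (1797, 825, 1113)
w4 = Pw3 = (18528, 9300, 10239)
Ratio at component: 18528 / 1797 = 10.3105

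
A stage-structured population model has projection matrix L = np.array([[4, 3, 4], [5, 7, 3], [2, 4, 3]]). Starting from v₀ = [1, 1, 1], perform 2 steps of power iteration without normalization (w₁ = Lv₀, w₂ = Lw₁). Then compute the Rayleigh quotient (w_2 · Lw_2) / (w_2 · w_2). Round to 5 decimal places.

λ ≈ 12.07454

w1 = Lv₀ = (4·1 + 3·1 + 4·1; 5·1 + 7·1 + 3·1; 2·1 + 4·1 + 3·1) = (11, 15, 9)
w2 = Lw1 = (4·11 + 3·15 + 4·9; 5·11 + 7·15 + 3·9; 2·11 + 4·15 + 3·9) = (125, 187, 109)
Lw2 = (1497, 2261, 1325)
w2·Lw2 = 125·1497 + 187·2261 + 109·1325 = 754357; w2·w2 = 125·125 + 187·187 + 109·109 = 62475
λ ≈ 754357/62475 = 12.07454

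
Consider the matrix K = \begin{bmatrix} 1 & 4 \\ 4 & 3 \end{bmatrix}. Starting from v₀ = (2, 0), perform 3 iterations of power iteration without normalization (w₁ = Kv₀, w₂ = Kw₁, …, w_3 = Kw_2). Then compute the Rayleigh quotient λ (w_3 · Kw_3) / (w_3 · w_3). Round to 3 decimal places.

6.100

w1 = Kv₀ = (1·2 + 4·0; 4·2 + 3·0) = (2, 8)
w2 = Kw1 = (1·2 + 4·8; 4·2 + 3·8) = (34, 32)
w3 = Kw2 = (162, 232)
Kw3 = (1090, 1344)
w3·Kw3 = 162·1090 + 232·1344 = 488388; w3·w3 = 162·162 + 232·232 = 80068
λ ≈ 488388/80068 = 6.100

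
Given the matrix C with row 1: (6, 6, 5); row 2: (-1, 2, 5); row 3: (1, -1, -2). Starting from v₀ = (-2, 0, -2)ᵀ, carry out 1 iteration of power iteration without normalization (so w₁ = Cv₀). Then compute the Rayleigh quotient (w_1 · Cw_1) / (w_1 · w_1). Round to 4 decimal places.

λ ≈ 6.4783

w1 = Cv₀ = (-22, -8, 2)
Cw1 = (-170, 16, -18)
w1·Cw1 = (-22)·(-170) + (-8)·16 + 2·(-18) = 3576; w1·w1 = (-22)·(-22) + (-8)·(-8) + 2·2 = 552
λ ≈ 3576/552 = 6.4783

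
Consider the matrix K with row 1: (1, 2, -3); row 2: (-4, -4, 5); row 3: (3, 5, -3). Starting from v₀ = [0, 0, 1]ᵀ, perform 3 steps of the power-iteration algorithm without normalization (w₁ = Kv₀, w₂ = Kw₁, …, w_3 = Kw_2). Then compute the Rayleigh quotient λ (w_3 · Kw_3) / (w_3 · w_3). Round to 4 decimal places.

-6.0118

w1 = Kv₀ = (1·0 + 2·0 + (-3)·1; (-4)·0 + (-4)·0 + 5·1; 3·0 + 5·0 + (-3)·1) = (-3, 5, -3)
w2 = Kw1 = (1·(-3) + 2·5 + (-3)·(-3); (-4)·(-3) + (-4)·5 + 5·(-3); 3·(-3) + 5·5 + (-3)·(-3)) = (16, -23, 25)
w3 = Kw2 = (-105, 153, -142)
Kw3 = (627, -902, 876)
w3·Kw3 = (-105)·627 + 153·(-902) + (-142)·876 = -328233; w3·w3 = (-105)·(-105) + 153·153 + (-142)·(-142) = 54598
λ ≈ -328233/54598 = -6.0118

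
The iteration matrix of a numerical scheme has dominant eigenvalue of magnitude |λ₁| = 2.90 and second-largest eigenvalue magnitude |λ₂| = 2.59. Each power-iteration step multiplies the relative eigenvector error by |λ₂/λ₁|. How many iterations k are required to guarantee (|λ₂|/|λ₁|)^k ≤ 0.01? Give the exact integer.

|λ₂/λ₁| = 2.59/2.90 = 0.89310
Need k ≥ ln(0.01) / ln(0.89310) = -4.6052 / -0.1131 ≈ 40.735
Smallest integer k satisfying the bound: 41

41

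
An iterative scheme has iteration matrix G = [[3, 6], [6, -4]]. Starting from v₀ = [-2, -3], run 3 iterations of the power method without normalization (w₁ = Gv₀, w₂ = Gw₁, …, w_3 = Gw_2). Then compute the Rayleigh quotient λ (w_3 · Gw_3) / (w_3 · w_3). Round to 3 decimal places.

w1 = Gv₀ = (-24, 0)
w2 = Gw1 = (-72, -144)
w3 = Gw2 = (-1080, 144)
Gw3 = (-2376, -7056)
w3·Gw3 = (-1080)·(-2376) + 144·(-7056) = 1550016; w3·w3 = (-1080)·(-1080) + 144·144 = 1187136
λ ≈ 1550016/1187136 = 1.306

1.306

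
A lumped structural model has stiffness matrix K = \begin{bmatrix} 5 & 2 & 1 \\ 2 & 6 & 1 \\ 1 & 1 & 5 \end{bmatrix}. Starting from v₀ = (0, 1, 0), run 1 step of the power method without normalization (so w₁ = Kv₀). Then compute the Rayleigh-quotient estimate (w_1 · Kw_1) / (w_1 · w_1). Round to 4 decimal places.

λ ≈ 7.4390

w1 = Kv₀ = (5·0 + 2·1 + 1·0; 2·0 + 6·1 + 1·0; 1·0 + 1·1 + 5·0) = (2, 6, 1)
Kw1 = (23, 41, 13)
w1·Kw1 = 2·23 + 6·41 + 1·13 = 305; w1·w1 = 2·2 + 6·6 + 1·1 = 41
λ ≈ 305/41 = 7.4390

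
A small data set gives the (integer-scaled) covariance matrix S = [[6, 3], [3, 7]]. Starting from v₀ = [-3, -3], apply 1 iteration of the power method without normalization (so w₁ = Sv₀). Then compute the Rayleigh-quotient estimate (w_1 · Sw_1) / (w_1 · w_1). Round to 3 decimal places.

w1 = Sv₀ = (6·(-3) + 3·(-3); 3·(-3) + 7·(-3)) = (-27, -30)
Sw1 = (-252, -291)
w1·Sw1 = (-27)·(-252) + (-30)·(-291) = 15534; w1·w1 = (-27)·(-27) + (-30)·(-30) = 1629
λ ≈ 15534/1629 = 9.536

9.536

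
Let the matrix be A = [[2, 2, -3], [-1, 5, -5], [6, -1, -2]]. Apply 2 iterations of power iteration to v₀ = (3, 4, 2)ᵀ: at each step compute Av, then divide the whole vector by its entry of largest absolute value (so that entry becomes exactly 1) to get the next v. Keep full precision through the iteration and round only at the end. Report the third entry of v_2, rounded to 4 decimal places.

Av0 = (8.00000, 7.00000, 10.00000); divide by 10.00000 → v1 = (0.80000, 0.70000, 1.00000)
Av1 = (0.00000, -2.30000, 2.10000); divide by -2.30000 → v2 = (0.00000, 1.00000, -0.91304)
Requested entry of v2: 21/-23 = -0.9130

-0.9130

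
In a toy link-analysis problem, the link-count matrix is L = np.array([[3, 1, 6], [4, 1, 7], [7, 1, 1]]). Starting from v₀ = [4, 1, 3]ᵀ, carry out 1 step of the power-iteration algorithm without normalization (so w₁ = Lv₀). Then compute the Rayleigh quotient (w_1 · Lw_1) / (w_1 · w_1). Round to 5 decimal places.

9.87606

w1 = Lv₀ = (3·4 + 1·1 + 6·3; 4·4 + 1·1 + 7·3; 7·4 + 1·1 + 1·3) = (31, 38, 32)
Lw1 = (323, 386, 287)
w1·Lw1 = 31·323 + 38·386 + 32·287 = 33865; w1·w1 = 31·31 + 38·38 + 32·32 = 3429
λ ≈ 33865/3429 = 9.87606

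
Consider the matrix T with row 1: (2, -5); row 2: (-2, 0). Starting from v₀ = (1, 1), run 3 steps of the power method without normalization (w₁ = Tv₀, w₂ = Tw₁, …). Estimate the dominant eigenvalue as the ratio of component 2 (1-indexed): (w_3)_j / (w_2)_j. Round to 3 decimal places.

w1 = Tv₀ = (2·1 + (-5)·1; (-2)·1 + 0·1) = (-3, -2)
w2 = Tw1 = (2·(-3) + (-5)·(-2); (-2)·(-3) + 0·(-2)) = (4, 6)
w3 = Tw2 = (-22, -8)
Ratio at component: -8 / 6 = -1.333

-1.333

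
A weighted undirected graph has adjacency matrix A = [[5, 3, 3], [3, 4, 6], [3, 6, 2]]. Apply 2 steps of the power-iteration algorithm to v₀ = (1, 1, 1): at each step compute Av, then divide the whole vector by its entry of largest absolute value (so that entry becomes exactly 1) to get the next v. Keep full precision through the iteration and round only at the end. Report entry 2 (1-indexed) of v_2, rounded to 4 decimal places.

1.0000

Av0 = (11.00000, 13.00000, 11.00000); divide by 13.00000 → v1 = (0.84615, 1.00000, 0.84615)
Av1 = (9.76923, 11.61538, 10.23077); divide by 11.61538 → v2 = (0.84106, 1.00000, 0.88079)
Requested entry of v2: 151/151 = 1.0000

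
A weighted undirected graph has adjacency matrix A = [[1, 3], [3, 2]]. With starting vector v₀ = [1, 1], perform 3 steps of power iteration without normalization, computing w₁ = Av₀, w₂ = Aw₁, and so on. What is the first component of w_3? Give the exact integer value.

85

w1 = Av₀ = (1·1 + 3·1; 3·1 + 2·1) = (4, 5)
w2 = Aw1 = (1·4 + 3·5; 3·4 + 2·5) = (19, 22)
w3 = Aw2 = (85, 101)
The requested component of w3 is 85.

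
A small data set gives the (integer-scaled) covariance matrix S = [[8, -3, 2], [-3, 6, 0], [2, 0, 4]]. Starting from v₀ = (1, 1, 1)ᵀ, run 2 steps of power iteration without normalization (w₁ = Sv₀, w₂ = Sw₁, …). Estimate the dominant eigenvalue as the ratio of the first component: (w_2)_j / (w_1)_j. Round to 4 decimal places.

w1 = Sv₀ = (8·1 + (-3)·1 + 2·1; (-3)·1 + 6·1 + 0·1; 2·1 + 0·1 + 4·1) = (7, 3, 6)
w2 = Sw1 = (8·7 + (-3)·3 + 2·6; (-3)·7 + 6·3 + 0·6; 2·7 + 0·3 + 4·6) = (59, -3, 38)
Ratio at component: 59 / 7 = 8.4286

λ ≈ 8.4286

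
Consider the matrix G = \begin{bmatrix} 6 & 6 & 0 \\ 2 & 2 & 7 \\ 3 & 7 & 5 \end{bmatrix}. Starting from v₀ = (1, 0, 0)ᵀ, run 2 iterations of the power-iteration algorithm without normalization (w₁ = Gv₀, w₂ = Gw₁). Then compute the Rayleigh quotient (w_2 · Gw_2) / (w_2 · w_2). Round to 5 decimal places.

w1 = Gv₀ = (6·1 + 6·0 + 0·0; 2·1 + 2·0 + 7·0; 3·1 + 7·0 + 5·0) = (6, 2, 3)
w2 = Gw1 = (6·6 + 6·2 + 0·3; 2·6 + 2·2 + 7·3; 3·6 + 7·2 + 5·3) = (48, 37, 47)
Gw2 = (510, 499, 638)
w2·Gw2 = 48·510 + 37·499 + 47·638 = 72929; w2·w2 = 48·48 + 37·37 + 47·47 = 5882
λ ≈ 72929/5882 = 12.39867

λ ≈ 12.39867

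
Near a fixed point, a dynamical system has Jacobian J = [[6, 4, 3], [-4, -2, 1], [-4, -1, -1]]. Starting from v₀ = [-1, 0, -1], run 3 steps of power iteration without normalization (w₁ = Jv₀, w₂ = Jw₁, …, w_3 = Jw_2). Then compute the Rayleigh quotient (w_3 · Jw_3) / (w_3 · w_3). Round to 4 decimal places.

λ ≈ 0.9327

w1 = Jv₀ = (-9, 3, 5)
w2 = Jw1 = (-27, 35, 28)
w3 = Jw2 = (62, 66, 45)
Jw3 = (771, -335, -359)
w3·Jw3 = 62·771 + 66·(-335) + 45·(-359) = 9537; w3·w3 = 62·62 + 66·66 + 45·45 = 10225
λ ≈ 9537/10225 = 0.9327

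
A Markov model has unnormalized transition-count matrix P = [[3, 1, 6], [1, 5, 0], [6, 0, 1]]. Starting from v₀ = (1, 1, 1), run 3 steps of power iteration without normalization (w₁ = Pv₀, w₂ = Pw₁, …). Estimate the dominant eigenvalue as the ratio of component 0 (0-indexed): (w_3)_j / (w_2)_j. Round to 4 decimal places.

8.6667

w1 = Pv₀ = (10, 6, 7)
w2 = Pw1 = (78, 40, 67)
w3 = Pw2 = (676, 278, 535)
Ratio at component: 676 / 78 = 8.6667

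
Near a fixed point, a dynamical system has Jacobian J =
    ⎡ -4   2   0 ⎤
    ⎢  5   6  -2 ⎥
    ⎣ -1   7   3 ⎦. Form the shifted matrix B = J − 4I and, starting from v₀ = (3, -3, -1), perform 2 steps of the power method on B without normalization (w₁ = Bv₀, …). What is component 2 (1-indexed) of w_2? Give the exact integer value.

B = J − 4I has rows (-8, 2, 0); (5, 2, -2); (-1, 7, -1)
w1 = Bv₀ = ((-8)·3 + 2·(-3) + 0·(-1); 5·3 + 2·(-3) + (-2)·(-1); (-1)·3 + 7·(-3) + (-1)·(-1)) = (-30, 11, -23)
w2 = Bw1 = ((-8)·(-30) + 2·11 + 0·(-23); 5·(-30) + 2·11 + (-2)·(-23); (-1)·(-30) + 7·11 + (-1)·(-23)) = (262, -82, 130)
Requested component of w2: -82

-82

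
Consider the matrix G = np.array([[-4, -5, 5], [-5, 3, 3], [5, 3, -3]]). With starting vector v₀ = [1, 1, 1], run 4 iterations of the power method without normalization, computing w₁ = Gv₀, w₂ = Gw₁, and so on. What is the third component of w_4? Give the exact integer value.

w1 = Gv₀ = ((-4)·1 + (-5)·1 + 5·1; (-5)·1 + 3·1 + 3·1; 5·1 + 3·1 + (-3)·1) = (-4, 1, 5)
w2 = Gw1 = ((-4)·(-4) + (-5)·1 + 5·5; (-5)·(-4) + 3·1 + 3·5; 5·(-4) + 3·1 + (-3)·5) = (36, 38, -32)
w3 = Gw2 = (-494, -162, 390)
w4 = Gw3 = (4736, 3154, -4126)
The requested component of w4 is -4126.

-4126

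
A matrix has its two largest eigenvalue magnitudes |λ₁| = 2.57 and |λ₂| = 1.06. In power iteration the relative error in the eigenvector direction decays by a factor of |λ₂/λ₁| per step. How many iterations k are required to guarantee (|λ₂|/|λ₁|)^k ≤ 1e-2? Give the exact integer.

6

|λ₂/λ₁| = 1.06/2.57 = 0.41245
Need k ≥ ln(1e-2) / ln(0.41245) = -4.6052 / -0.8856 ≈ 5.200
Smallest integer k satisfying the bound: 6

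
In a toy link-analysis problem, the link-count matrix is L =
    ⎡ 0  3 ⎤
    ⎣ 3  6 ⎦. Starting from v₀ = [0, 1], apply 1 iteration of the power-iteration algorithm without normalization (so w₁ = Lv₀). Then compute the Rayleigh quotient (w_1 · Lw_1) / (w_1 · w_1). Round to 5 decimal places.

w1 = Lv₀ = (3, 6)
Lw1 = (18, 45)
w1·Lw1 = 3·18 + 6·45 = 324; w1·w1 = 3·3 + 6·6 = 45
λ ≈ 324/45 = 7.20000

7.20000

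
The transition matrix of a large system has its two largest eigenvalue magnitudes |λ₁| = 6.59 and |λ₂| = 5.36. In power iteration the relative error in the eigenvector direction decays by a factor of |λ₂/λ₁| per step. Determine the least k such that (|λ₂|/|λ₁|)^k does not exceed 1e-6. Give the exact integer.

|λ₂/λ₁| = 5.36/6.59 = 0.81335
Need k ≥ ln(1e-6) / ln(0.81335) = -13.8155 / -0.2066 ≈ 66.874
Smallest integer k satisfying the bound: 67

67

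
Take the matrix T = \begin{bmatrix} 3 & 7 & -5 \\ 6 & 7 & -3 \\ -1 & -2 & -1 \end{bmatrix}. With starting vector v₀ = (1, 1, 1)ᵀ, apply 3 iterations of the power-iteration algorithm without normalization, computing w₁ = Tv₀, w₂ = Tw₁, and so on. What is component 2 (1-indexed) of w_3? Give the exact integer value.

1477

w1 = Tv₀ = (5, 10, -4)
w2 = Tw1 = (105, 112, -21)
w3 = Tw2 = (1204, 1477, -308)
The requested component of w3 is 1477.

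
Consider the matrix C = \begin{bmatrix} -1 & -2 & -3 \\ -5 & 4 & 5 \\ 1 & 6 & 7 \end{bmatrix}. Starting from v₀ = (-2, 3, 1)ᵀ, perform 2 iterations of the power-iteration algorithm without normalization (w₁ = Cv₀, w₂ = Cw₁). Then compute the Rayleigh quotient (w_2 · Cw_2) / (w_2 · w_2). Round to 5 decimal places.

λ ≈ 11.84932

w1 = Cv₀ = ((-1)·(-2) + (-2)·3 + (-3)·1; (-5)·(-2) + 4·3 + 5·1; 1·(-2) + 6·3 + 7·1) = (-7, 27, 23)
w2 = Cw1 = ((-1)·(-7) + (-2)·27 + (-3)·23; (-5)·(-7) + 4·27 + 5·23; 1·(-7) + 6·27 + 7·23) = (-116, 258, 316)
Cw2 = (-1348, 3192, 3644)
w2·Cw2 = (-116)·(-1348) + 258·3192 + 316·3644 = 2131408; w2·w2 = (-116)·(-116) + 258·258 + 316·316 = 179876
λ ≈ 2131408/179876 = 11.84932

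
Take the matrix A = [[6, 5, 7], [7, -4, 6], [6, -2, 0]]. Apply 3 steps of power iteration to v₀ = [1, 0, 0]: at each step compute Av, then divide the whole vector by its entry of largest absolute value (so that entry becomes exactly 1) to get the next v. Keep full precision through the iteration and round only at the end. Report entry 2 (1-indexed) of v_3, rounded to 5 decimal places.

Av0 = (6.000000, 7.000000, 6.000000); divide by 7.000000 → v1 = (0.857143, 1.000000, 0.857143)
Av1 = (16.142857, 7.142857, 3.142857); divide by 16.142857 → v2 = (1.000000, 0.442478, 0.194690)
Av2 = (9.575221, 6.398230, 5.115044); divide by 9.575221 → v3 = (1.000000, 0.668207, 0.534196)
Requested entry of v3: 723/1082 = 0.66821

0.66821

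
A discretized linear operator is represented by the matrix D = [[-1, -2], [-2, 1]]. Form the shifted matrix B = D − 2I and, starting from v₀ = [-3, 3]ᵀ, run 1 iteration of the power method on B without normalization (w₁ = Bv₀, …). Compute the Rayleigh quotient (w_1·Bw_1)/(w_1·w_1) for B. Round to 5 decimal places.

μ ≈ -4.00000

B = D − 2I has rows (-3, -2); (-2, -1)
w1 = Bv₀ = (3, 3)
Bw1 = (-15, -9)
w1·Bw1 = -72; w1·w1 = 18; μ ≈ -72/18 = -4.00000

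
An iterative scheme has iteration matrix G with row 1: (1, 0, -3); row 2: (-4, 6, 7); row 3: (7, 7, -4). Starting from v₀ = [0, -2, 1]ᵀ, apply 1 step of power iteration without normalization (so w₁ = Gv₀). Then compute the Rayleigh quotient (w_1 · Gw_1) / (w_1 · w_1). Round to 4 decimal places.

0.7793

w1 = Gv₀ = (-3, -5, -18)
Gw1 = (51, -144, 16)
w1·Gw1 = (-3)·51 + (-5)·(-144) + (-18)·16 = 279; w1·w1 = (-3)·(-3) + (-5)·(-5) + (-18)·(-18) = 358
λ ≈ 279/358 = 0.7793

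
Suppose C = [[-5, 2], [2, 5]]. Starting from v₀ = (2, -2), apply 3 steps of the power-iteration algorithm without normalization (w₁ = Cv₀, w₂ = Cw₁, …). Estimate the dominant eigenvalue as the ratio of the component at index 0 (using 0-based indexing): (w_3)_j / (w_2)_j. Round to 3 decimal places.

w1 = Cv₀ = (-14, -6)
w2 = Cw1 = (58, -58)
w3 = Cw2 = (-406, -174)
Ratio at component: -406 / 58 = -7.000

λ ≈ -7.000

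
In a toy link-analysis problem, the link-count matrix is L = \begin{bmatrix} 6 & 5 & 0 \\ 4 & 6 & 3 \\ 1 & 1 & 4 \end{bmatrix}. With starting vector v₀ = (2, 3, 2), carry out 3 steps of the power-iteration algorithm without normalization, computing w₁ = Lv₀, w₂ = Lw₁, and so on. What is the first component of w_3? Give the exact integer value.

3627

w1 = Lv₀ = (6·2 + 5·3 + 0·2; 4·2 + 6·3 + 3·2; 1·2 + 1·3 + 4·2) = (27, 32, 13)
w2 = Lw1 = (6·27 + 5·32 + 0·13; 4·27 + 6·32 + 3·13; 1·27 + 1·32 + 4·13) = (322, 339, 111)
w3 = Lw2 = (3627, 3655, 1105)
The requested component of w3 is 3627.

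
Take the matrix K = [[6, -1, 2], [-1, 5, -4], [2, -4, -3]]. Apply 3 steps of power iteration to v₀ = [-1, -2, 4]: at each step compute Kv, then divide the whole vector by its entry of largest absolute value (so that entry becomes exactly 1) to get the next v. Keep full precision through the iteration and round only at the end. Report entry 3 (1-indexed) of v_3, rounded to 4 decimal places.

Kv0 = (4.00000, -25.00000, -6.00000); divide by -25.00000 → v1 = (-0.16000, 1.00000, 0.24000)
Kv1 = (-1.48000, 4.20000, -5.04000); divide by -5.04000 → v2 = (0.29365, -0.83333, 1.00000)
Kv2 = (4.59524, -8.46032, 0.92063); divide by -8.46032 → v3 = (-0.54315, 1.00000, -0.10882)
Requested entry of v3: 116/-1066 = -0.1088

-0.1088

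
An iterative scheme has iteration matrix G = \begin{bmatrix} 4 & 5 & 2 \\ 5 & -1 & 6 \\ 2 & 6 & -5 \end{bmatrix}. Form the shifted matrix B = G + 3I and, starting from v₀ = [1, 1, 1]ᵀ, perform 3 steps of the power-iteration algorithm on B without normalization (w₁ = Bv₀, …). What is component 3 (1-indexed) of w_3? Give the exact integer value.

954

B = G + 3I has rows (7, 5, 2); (5, 2, 6); (2, 6, -2)
w1 = Bv₀ = (14, 13, 6)
w2 = Bw1 = (175, 132, 94)
w3 = Bw2 = (2073, 1703, 954)
Requested component of w3: 954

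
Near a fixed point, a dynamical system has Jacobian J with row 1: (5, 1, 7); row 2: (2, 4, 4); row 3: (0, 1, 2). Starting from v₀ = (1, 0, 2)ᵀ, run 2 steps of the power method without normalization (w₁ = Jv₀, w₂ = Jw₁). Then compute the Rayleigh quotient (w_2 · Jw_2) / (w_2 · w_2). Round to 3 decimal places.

w1 = Jv₀ = (5·1 + 1·0 + 7·2; 2·1 + 4·0 + 4·2; 0·1 + 1·0 + 2·2) = (19, 10, 4)
w2 = Jw1 = (5·19 + 1·10 + 7·4; 2·19 + 4·10 + 4·4; 0·19 + 1·10 + 2·4) = (133, 94, 18)
Jw2 = (885, 714, 130)
w2·Jw2 = 133·885 + 94·714 + 18·130 = 187161; w2·w2 = 133·133 + 94·94 + 18·18 = 26849
λ ≈ 187161/26849 = 6.971

λ ≈ 6.971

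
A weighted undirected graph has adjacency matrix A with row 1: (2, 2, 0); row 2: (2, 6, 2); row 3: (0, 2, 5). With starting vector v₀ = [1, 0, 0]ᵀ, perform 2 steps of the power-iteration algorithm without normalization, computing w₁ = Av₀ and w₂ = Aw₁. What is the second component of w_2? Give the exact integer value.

w1 = Av₀ = (2·1 + 2·0 + 0·0; 2·1 + 6·0 + 2·0; 0·1 + 2·0 + 5·0) = (2, 2, 0)
w2 = Aw1 = (2·2 + 2·2 + 0·0; 2·2 + 6·2 + 2·0; 0·2 + 2·2 + 5·0) = (8, 16, 4)
The requested component of w2 is 16.

16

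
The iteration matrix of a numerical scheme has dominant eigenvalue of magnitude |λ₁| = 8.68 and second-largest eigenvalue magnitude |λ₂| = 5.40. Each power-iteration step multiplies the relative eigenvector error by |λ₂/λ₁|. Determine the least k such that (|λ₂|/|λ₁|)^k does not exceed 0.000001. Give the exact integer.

30

|λ₂/λ₁| = 5.40/8.68 = 0.62212
Need k ≥ ln(0.000001) / ln(0.62212) = -13.8155 / -0.4746 ≈ 29.108
Smallest integer k satisfying the bound: 30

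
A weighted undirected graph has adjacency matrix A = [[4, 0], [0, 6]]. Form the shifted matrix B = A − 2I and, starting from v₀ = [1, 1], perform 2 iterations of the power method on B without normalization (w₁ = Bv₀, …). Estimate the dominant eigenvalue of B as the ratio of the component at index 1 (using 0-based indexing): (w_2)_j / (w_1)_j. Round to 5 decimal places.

4.00000

B = A − 2I has rows (2, 0); (0, 4)
w1 = Bv₀ = (2·1 + 0·1; 0·1 + 4·1) = (2, 4)
w2 = Bw1 = (2·2 + 0·4; 0·2 + 4·4) = (4, 16)
Ratio: 16/4 = 4.00000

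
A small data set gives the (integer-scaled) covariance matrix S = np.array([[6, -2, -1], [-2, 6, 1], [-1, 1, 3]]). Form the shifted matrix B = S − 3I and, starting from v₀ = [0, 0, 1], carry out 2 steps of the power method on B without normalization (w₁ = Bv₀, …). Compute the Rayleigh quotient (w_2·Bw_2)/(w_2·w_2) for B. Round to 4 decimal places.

B = S − 3I has rows (3, -2, -1); (-2, 3, 1); (-1, 1, 0)
w1 = Bv₀ = (3·0 + (-2)·0 + (-1)·1; (-2)·0 + 3·0 + 1·1; (-1)·0 + 1·0 + 0·1) = (-1, 1, 0)
w2 = Bw1 = (3·(-1) + (-2)·1 + (-1)·0; (-2)·(-1) + 3·1 + 1·0; (-1)·(-1) + 1·1 + 0·0) = (-5, 5, 2)
Bw2 = (-27, 27, 10)
w2·Bw2 = 290; w2·w2 = 54; μ ≈ 290/54 = 5.3704

5.3704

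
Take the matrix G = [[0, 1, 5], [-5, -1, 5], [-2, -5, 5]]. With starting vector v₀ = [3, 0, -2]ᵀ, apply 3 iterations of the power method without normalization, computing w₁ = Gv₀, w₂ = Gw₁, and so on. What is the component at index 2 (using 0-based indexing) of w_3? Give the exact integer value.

560

w1 = Gv₀ = (-10, -25, -16)
w2 = Gw1 = (-105, -5, 65)
w3 = Gw2 = (320, 855, 560)
The requested component of w3 is 560.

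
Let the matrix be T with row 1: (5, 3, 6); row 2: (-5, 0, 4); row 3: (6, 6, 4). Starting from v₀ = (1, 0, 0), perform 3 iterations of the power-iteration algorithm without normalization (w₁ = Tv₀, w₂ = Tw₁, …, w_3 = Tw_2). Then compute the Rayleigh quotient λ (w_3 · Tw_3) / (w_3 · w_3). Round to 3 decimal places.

w1 = Tv₀ = (5, -5, 6)
w2 = Tw1 = (46, -1, 24)
w3 = Tw2 = (371, -134, 366)
Tw3 = (3649, -391, 2886)
w3·Tw3 = 371·3649 + (-134)·(-391) + 366·2886 = 2462449; w3·w3 = 371·371 + (-134)·(-134) + 366·366 = 289553
λ ≈ 2462449/289553 = 8.504

8.504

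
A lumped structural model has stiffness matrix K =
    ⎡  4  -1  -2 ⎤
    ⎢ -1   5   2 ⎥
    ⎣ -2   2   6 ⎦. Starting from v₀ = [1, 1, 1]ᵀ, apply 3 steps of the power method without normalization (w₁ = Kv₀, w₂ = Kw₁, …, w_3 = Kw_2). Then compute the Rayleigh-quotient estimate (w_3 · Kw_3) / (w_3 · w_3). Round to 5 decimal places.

w1 = Kv₀ = (1, 6, 6)
w2 = Kw1 = (-14, 41, 46)
w3 = Kw2 = (-189, 311, 386)
Kw3 = (-1839, 2516, 3316)
w3·Kw3 = (-189)·(-1839) + 311·2516 + 386·3316 = 2410023; w3·w3 = (-189)·(-189) + 311·311 + 386·386 = 281438
λ ≈ 2410023/281438 = 8.56325

8.56325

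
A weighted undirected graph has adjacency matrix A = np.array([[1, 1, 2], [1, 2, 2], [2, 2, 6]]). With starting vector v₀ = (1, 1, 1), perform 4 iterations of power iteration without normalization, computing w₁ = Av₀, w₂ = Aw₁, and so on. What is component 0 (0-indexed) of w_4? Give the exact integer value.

1660

w1 = Av₀ = (4, 5, 10)
w2 = Aw1 = (29, 34, 78)
w3 = Aw2 = (219, 253, 594)
w4 = Aw3 = (1660, 1913, 4508)
The requested component of w4 is 1660.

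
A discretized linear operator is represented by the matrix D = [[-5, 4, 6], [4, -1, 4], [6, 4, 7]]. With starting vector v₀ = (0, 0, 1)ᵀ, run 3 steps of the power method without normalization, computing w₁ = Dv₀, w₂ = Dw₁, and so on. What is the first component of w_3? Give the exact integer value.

w1 = Dv₀ = (6, 4, 7)
w2 = Dw1 = (28, 48, 101)
w3 = Dw2 = (658, 468, 1067)
The requested component of w3 is 658.

658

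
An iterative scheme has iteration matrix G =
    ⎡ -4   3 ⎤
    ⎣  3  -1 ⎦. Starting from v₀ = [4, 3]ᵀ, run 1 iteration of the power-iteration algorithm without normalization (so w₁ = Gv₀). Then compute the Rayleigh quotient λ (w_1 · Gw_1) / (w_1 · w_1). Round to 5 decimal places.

λ ≈ -5.03846

w1 = Gv₀ = ((-4)·4 + 3·3; 3·4 + (-1)·3) = (-7, 9)
Gw1 = (55, -30)
w1·Gw1 = (-7)·55 + 9·(-30) = -655; w1·w1 = (-7)·(-7) + 9·9 = 130
λ ≈ -655/130 = -5.03846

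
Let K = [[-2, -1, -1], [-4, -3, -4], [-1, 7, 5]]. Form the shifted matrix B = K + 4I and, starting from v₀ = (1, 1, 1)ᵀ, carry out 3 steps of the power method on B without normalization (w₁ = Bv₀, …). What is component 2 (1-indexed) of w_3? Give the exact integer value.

B = K + 4I has rows (2, -1, -1); (-4, 1, -4); (-1, 7, 9)
w1 = Bv₀ = (0, -7, 15)
w2 = Bw1 = (-8, -67, 86)
w3 = Bw2 = (-35, -379, 313)
Requested component of w3: -379

-379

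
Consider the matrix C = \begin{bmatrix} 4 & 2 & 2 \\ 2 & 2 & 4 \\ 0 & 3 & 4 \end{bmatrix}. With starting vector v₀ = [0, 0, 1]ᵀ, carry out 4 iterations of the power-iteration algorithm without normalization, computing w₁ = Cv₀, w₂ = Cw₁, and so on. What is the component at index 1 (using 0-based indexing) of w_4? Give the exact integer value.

1632

w1 = Cv₀ = (4·0 + 2·0 + 2·1; 2·0 + 2·0 + 4·1; 0·0 + 3·0 + 4·1) = (2, 4, 4)
w2 = Cw1 = (4·2 + 2·4 + 2·4; 2·2 + 2·4 + 4·4; 0·2 + 3·4 + 4·4) = (24, 28, 28)
w3 = Cw2 = (208, 216, 196)
w4 = Cw3 = (1656, 1632, 1432)
The requested component of w4 is 1632.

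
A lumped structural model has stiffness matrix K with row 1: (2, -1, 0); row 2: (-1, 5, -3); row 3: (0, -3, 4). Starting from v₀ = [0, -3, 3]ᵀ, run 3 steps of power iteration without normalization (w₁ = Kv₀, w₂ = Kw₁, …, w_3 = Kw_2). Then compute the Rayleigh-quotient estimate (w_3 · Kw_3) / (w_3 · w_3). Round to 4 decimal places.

λ ≈ 7.6456

w1 = Kv₀ = (3, -24, 21)
w2 = Kw1 = (30, -186, 156)
w3 = Kw2 = (246, -1428, 1182)
Kw3 = (1920, -10932, 9012)
w3·Kw3 = 246·1920 + (-1428)·(-10932) + 1182·9012 = 26735400; w3·w3 = 246·246 + (-1428)·(-1428) + 1182·1182 = 3496824
λ ≈ 26735400/3496824 = 7.6456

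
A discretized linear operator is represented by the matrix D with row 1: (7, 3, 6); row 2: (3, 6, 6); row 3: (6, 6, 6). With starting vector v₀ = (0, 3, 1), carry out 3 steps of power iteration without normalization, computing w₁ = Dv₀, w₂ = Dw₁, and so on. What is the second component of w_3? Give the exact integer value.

5229

w1 = Dv₀ = (15, 24, 24)
w2 = Dw1 = (321, 333, 378)
w3 = Dw2 = (5514, 5229, 6192)
The requested component of w3 is 5229.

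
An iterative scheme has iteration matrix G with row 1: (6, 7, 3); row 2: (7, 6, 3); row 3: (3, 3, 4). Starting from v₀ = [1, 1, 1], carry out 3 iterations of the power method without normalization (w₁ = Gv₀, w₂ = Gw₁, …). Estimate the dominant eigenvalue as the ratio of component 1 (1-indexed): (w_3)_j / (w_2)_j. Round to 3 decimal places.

w1 = Gv₀ = (6·1 + 7·1 + 3·1; 7·1 + 6·1 + 3·1; 3·1 + 3·1 + 4·1) = (16, 16, 10)
w2 = Gw1 = (6·16 + 7·16 + 3·10; 7·16 + 6·16 + 3·10; 3·16 + 3·16 + 4·10) = (238, 238, 136)
w3 = Gw2 = (3502, 3502, 1972)
Ratio at component: 3502 / 238 = 14.714

λ ≈ 14.714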